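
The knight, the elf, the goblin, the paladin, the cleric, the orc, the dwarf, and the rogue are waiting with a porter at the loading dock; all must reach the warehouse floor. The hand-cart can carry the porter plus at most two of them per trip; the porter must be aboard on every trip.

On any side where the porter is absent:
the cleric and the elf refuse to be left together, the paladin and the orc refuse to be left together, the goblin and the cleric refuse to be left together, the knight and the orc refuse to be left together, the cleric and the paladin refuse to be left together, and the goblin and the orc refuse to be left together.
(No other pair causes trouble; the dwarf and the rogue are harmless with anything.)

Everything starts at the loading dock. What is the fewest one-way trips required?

9

Counting alone: the porter can take at most 2 across per trip to the warehouse floor, so moving all 8 needs at least 4 loaded trips out, with a return between consecutive ones — at least 7 crossings.
The safety rule pushes this higher. Following every safe sequence of crossings, the most of the 8 that can be at the warehouse floor as the hand-cart arrives there on crossing 7 is 6 — never all 8.
So no plan with fewer than 9 crossings exists, and this one achieves 9:
1. Porter goes to the warehouse floor with the cleric and the orc.  [the loading dock: the dwarf, the elf, the goblin, the knight, the paladin, the rogue | the warehouse floor: the cleric, the orc]
2. Porter goes back to the loading dock alone.  [the loading dock: the dwarf, the elf, the goblin, the knight, the paladin, the rogue | the warehouse floor: the cleric, the orc]
3. Porter goes to the warehouse floor with the elf and the knight.  [the loading dock: the dwarf, the goblin, the paladin, the rogue | the warehouse floor: the cleric, the elf, the knight, the orc]
4. Porter goes back to the loading dock with the cleric and the orc.  [the loading dock: the cleric, the dwarf, the goblin, the orc, the paladin, the rogue | the warehouse floor: the elf, the knight]
5. Porter goes to the warehouse floor with the goblin and the paladin.  [the loading dock: the cleric, the dwarf, the orc, the rogue | the warehouse floor: the elf, the goblin, the knight, the paladin]
6. Porter goes back to the loading dock alone.  [the loading dock: the cleric, the dwarf, the orc, the rogue | the warehouse floor: the elf, the goblin, the knight, the paladin]
7. Porter goes to the warehouse floor with the dwarf and the rogue.  [the loading dock: the cleric, the orc | the warehouse floor: the dwarf, the elf, the goblin, the knight, the paladin, the rogue]
8. Porter goes back to the loading dock alone.  [the loading dock: the cleric, the orc | the warehouse floor: the dwarf, the elf, the goblin, the knight, the paladin, the rogue]
9. Porter goes to the warehouse floor with the cleric and the orc.  [the loading dock: — | the warehouse floor: the cleric, the dwarf, the elf, the goblin, the knight, the orc, the paladin, the rogue]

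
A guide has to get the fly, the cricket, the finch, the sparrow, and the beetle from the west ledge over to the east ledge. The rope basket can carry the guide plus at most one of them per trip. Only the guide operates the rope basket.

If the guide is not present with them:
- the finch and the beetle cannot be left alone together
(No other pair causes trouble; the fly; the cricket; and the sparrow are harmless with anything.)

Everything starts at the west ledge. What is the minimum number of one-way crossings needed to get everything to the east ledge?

9

Counting alone: the guide can take at most 1 across per trip to the east ledge, so moving all 5 needs at least 5 loaded trips out, with a return between consecutive ones — at least 9 crossings.
The plan below uses exactly 9 crossings, so it is optimal:
1. Guide goes to the east ledge with the finch.  [the west ledge: the beetle, the cricket, the fly, the sparrow | the east ledge: the finch]
2. Guide goes back to the west ledge alone.  [the west ledge: the beetle, the cricket, the fly, the sparrow | the east ledge: the finch]
3. Guide goes to the east ledge with the fly.  [the west ledge: the beetle, the cricket, the sparrow | the east ledge: the finch, the fly]
4. Guide goes back to the west ledge alone.  [the west ledge: the beetle, the cricket, the sparrow | the east ledge: the finch, the fly]
5. Guide goes to the east ledge with the cricket.  [the west ledge: the beetle, the sparrow | the east ledge: the cricket, the finch, the fly]
6. Guide goes back to the west ledge alone.  [the west ledge: the beetle, the sparrow | the east ledge: the cricket, the finch, the fly]
7. Guide goes to the east ledge with the sparrow.  [the west ledge: the beetle | the east ledge: the cricket, the finch, the fly, the sparrow]
8. Guide goes back to the west ledge alone.  [the west ledge: the beetle | the east ledge: the cricket, the finch, the fly, the sparrow]
9. Guide goes to the east ledge with the beetle.  [the west ledge: — | the east ledge: the beetle, the cricket, the finch, the fly, the sparrow]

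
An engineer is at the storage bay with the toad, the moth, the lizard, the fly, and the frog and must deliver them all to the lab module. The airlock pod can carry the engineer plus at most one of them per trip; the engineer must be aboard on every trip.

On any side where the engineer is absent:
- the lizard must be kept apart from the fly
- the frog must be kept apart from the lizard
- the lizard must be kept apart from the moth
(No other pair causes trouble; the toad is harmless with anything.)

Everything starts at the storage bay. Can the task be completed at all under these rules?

No

Following every safe sequence of crossings from the start, the most of the 5 that can be at the lab module as the airlock pod arrives there on crossings 1, 3, 5 is 1, 2, 3 respectively; the best ever achieved is 3 of 5.
From crossing 7 on, no configuration arises that was not already reachable earlier: only 18 distinct safe configurations (who is on which side, and where the airlock pod is) can ever be reached, none of them has everyone across, and every continuation just revisits them. So no valid plan exists.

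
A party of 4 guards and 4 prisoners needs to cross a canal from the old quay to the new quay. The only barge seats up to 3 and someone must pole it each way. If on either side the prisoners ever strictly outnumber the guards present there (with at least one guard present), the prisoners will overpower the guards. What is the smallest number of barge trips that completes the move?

9

Counting alone: each trip to the new quay takes at most 3 across and each return brings at least 1 back, so after t trips out (and t−1 returns) at most 3t − (t−1) of the 8 are across; that first reaches 8 at t = 4, so at least 7 crossings are needed.
The safety rule pushes this higher. Following every safe sequence of crossings, the most of the 8 that can be at the new quay as the barge arrives there on crossing 7 is 7 — never all 8.
So no plan with fewer than 9 crossings exists, and this one achieves 9:
1. 2 prisoners → the new quay.  (the old quay: 4G 2P; the new quay: 0G 2P)
2. 1 prisoner ← the old quay.  (the old quay: 4G 3P; the new quay: 0G 1P)
3. 3 prisoners → the new quay.  (the old quay: 4G 0P; the new quay: 0G 4P)
4. 1 prisoner ← the old quay.  (the old quay: 4G 1P; the new quay: 0G 3P)
5. 3 guards → the new quay.  (the old quay: 1G 1P; the new quay: 3G 3P)
6. 1 guard and 1 prisoner ← the old quay.  (the old quay: 2G 2P; the new quay: 2G 2P)
7. 2 guards → the new quay.  (the old quay: 0G 2P; the new quay: 4G 2P)
8. 1 prisoner ← the old quay.  (the old quay: 0G 3P; the new quay: 4G 1P)
9. 3 prisoners → the new quay.  (the old quay: 0G 0P; the new quay: 4G 4P)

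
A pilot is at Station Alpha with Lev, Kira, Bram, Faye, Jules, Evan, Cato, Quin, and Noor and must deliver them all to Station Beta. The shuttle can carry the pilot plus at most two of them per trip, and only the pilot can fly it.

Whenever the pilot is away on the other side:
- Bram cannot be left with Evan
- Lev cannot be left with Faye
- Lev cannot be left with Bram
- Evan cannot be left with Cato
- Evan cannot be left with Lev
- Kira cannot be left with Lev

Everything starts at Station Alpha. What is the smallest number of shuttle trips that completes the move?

Counting alone: the pilot can take at most 2 across per trip to Station Beta, so moving all 9 needs at least 5 loaded trips out, with a return between consecutive ones — at least 9 crossings.
The safety rule pushes this higher. Following every safe sequence of crossings, the most of the 9 that can be at Station Beta as the shuttle arrives there on crossings 9, 11, 13 is 6, 7, 8 respectively — never all 9.
So no plan with fewer than 15 crossings exists, and this one achieves 15:
1. Pilot goes to Station Beta with Evan and Lev.  [Station Alpha: Bram, Cato, Faye, Jules, Kira, Noor, Quin | Station Beta: Evan, Lev]
2. Pilot goes back to Station Alpha with Lev.  [Station Alpha: Bram, Cato, Faye, Jules, Kira, Lev, Noor, Quin | Station Beta: Evan]
3. Pilot goes to Station Beta with Kira and Lev.  [Station Alpha: Bram, Cato, Faye, Jules, Noor, Quin | Station Beta: Evan, Kira, Lev]
4. Pilot goes back to Station Alpha with Lev.  [Station Alpha: Bram, Cato, Faye, Jules, Lev, Noor, Quin | Station Beta: Evan, Kira]
5. Pilot goes to Station Beta with Faye and Lev.  [Station Alpha: Bram, Cato, Jules, Noor, Quin | Station Beta: Evan, Faye, Kira, Lev]
6. Pilot goes back to Station Alpha with Lev.  [Station Alpha: Bram, Cato, Jules, Lev, Noor, Quin | Station Beta: Evan, Faye, Kira]
7. Pilot goes to Station Beta with Jules and Lev.  [Station Alpha: Bram, Cato, Noor, Quin | Station Beta: Evan, Faye, Jules, Kira, Lev]
8. Pilot goes back to Station Alpha with Lev.  [Station Alpha: Bram, Cato, Lev, Noor, Quin | Station Beta: Evan, Faye, Jules, Kira]
9. Pilot goes to Station Beta with Lev and Quin.  [Station Alpha: Bram, Cato, Noor | Station Beta: Evan, Faye, Jules, Kira, Lev, Quin]
10. Pilot goes back to Station Alpha with Lev.  [Station Alpha: Bram, Cato, Lev, Noor | Station Beta: Evan, Faye, Jules, Kira, Quin]
11. Pilot goes to Station Beta with Lev and Noor.  [Station Alpha: Bram, Cato | Station Beta: Evan, Faye, Jules, Kira, Lev, Noor, Quin]
12. Pilot goes back to Station Alpha with Lev.  [Station Alpha: Bram, Cato, Lev | Station Beta: Evan, Faye, Jules, Kira, Noor, Quin]
13. Pilot goes to Station Beta with Bram and Cato.  [Station Alpha: Lev | Station Beta: Bram, Cato, Evan, Faye, Jules, Kira, Noor, Quin]
14. Pilot goes back to Station Alpha with Evan.  [Station Alpha: Evan, Lev | Station Beta: Bram, Cato, Faye, Jules, Kira, Noor, Quin]
15. Pilot goes to Station Beta with Evan and Lev.  [Station Alpha: — | Station Beta: Bram, Cato, Evan, Faye, Jules, Kira, Lev, Noor, Quin]

15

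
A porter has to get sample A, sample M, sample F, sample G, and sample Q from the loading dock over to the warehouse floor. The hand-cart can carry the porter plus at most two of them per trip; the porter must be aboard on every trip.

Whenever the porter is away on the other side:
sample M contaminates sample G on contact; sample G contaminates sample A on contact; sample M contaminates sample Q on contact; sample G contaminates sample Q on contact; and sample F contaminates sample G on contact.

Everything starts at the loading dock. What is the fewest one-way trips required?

7

Counting alone: the porter can take at most 2 across per trip to the warehouse floor, so moving all 5 needs at least 3 loaded trips out, with a return between consecutive ones — at least 5 crossings.
The safety rule pushes this higher. Following every safe sequence of crossings, the most of the 5 that can be at the warehouse floor as the hand-cart arrives there on crossing 5 is 4 — never all 5.
So no plan with fewer than 7 crossings exists, and this one achieves 7:
1. Porter goes to the warehouse floor with sample G and sample M.  [the loading dock: sample A, sample F, sample Q | the warehouse floor: sample G, sample M]
2. Porter goes back to the loading dock with sample M.  [the loading dock: sample A, sample F, sample M, sample Q | the warehouse floor: sample G]
3. Porter goes to the warehouse floor with sample A and sample M.  [the loading dock: sample F, sample Q | the warehouse floor: sample A, sample G, sample M]
4. Porter goes back to the loading dock with sample G.  [the loading dock: sample F, sample G, sample Q | the warehouse floor: sample A, sample M]
5. Porter goes to the warehouse floor with sample F and sample G.  [the loading dock: sample Q | the warehouse floor: sample A, sample F, sample G, sample M]
6. Porter goes back to the loading dock with sample G.  [the loading dock: sample G, sample Q | the warehouse floor: sample A, sample F, sample M]
7. Porter goes to the warehouse floor with sample G and sample Q.  [the loading dock: — | the warehouse floor: sample A, sample F, sample G, sample M, sample Q]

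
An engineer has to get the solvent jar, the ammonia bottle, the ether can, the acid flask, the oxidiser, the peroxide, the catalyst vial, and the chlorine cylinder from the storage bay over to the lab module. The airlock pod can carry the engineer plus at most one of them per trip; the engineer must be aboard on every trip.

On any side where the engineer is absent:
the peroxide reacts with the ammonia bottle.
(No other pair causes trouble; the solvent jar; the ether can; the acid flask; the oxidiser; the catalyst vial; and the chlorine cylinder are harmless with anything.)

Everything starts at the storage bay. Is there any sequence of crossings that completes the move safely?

Yes

1. Engineer goes to the lab module with the ammonia bottle.
2. Engineer goes back to the storage bay alone.
3. Engineer goes to the lab module with the solvent jar.
4. Engineer goes back to the storage bay alone.
5. Engineer goes to the lab module with the ether can.
6. Engineer goes back to the storage bay alone.
7. Engineer goes to the lab module with the acid flask.
8. Engineer goes back to the storage bay alone.
9. Engineer goes to the lab module with the oxidiser.
10. Engineer goes back to the storage bay alone.
11. Engineer goes to the lab module with the catalyst vial.
12. Engineer goes back to the storage bay alone.
13. Engineer goes to the lab module with the chlorine cylinder.
14. Engineer goes back to the storage bay alone.
15. Engineer goes to the lab module with the peroxide.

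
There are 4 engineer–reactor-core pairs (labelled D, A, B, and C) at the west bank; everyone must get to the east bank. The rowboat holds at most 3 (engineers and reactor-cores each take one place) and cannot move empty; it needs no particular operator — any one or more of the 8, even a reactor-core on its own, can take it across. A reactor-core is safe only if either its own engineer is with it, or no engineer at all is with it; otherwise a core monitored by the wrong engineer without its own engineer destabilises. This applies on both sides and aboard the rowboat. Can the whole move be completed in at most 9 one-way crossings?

Yes — this plan uses 9 crossings (≤ 9):
1. engineer D and reactor-core D cross → the east bank.
2. engineer D crosses ← the west bank.
3. engineer A, engineer D, and reactor-core A cross → the east bank.
4. engineer D and reactor-core D cross ← the west bank.
5. engineer B, engineer C, and engineer D cross → the east bank.
6. reactor-core A crosses ← the west bank.
7. reactor-core A and reactor-core D cross → the east bank.
8. reactor-core D crosses ← the west bank.
9. reactor-core B, reactor-core C, and reactor-core D cross → the east bank.

Yes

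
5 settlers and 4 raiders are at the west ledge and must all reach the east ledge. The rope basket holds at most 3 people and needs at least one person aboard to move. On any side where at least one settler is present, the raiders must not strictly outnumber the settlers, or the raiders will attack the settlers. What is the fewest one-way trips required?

7

Counting alone: each trip to the east ledge takes at most 3 across and each return brings at least 1 back, so after t trips out (and t−1 returns) at most 3t − (t−1) of the 9 are across; that first reaches 9 at t = 4, so at least 7 crossings are needed.
The plan below uses exactly 7 crossings, so it is optimal:
1. 3 raiders → the east ledge.  (the west ledge: 5S 1R; the east ledge: 0S 3R)
2. 1 raider ← the west ledge.  (the west ledge: 5S 2R; the east ledge: 0S 2R)
3. 3 settlers → the east ledge.  (the west ledge: 2S 2R; the east ledge: 3S 2R)
4. 1 settler ← the west ledge.  (the west ledge: 3S 2R; the east ledge: 2S 2R)
5. 2 settlers and 1 raider → the east ledge.  (the west ledge: 1S 1R; the east ledge: 4S 3R)
6. 1 settler ← the west ledge.  (the west ledge: 2S 1R; the east ledge: 3S 3R)
7. 2 settlers and 1 raider → the east ledge.  (the west ledge: 0S 0R; the east ledge: 5S 4R)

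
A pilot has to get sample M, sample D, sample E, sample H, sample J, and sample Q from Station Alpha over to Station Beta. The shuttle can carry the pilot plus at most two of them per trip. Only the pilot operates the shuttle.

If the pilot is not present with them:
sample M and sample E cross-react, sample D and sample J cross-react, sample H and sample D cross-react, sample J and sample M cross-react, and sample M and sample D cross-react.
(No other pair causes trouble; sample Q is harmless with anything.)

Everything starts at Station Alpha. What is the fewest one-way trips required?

9

Counting alone: the pilot can take at most 2 across per trip to Station Beta, so moving all 6 needs at least 3 loaded trips out, with a return between consecutive ones — at least 5 crossings.
The safety rule pushes this higher. Following every safe sequence of crossings, the most of the 6 that can be at Station Beta as the shuttle arrives there on crossings 5, 7 is 4, 5 respectively — never all 6.
So no plan with fewer than 9 crossings exists, and this one achieves 9:
1. Pilot goes to Station Beta with sample D and sample M.  [Station Alpha: sample E, sample H, sample J, sample Q | Station Beta: sample D, sample M]
2. Pilot goes back to Station Alpha with sample M.  [Station Alpha: sample E, sample H, sample J, sample M, sample Q | Station Beta: sample D]
3. Pilot goes to Station Beta with sample E and sample M.  [Station Alpha: sample H, sample J, sample Q | Station Beta: sample D, sample E, sample M]
4. Pilot goes back to Station Alpha with sample M.  [Station Alpha: sample H, sample J, sample M, sample Q | Station Beta: sample D, sample E]
5. Pilot goes to Station Beta with sample M and sample Q.  [Station Alpha: sample H, sample J | Station Beta: sample D, sample E, sample M, sample Q]
6. Pilot goes back to Station Alpha with sample M.  [Station Alpha: sample H, sample J, sample M | Station Beta: sample D, sample E, sample Q]
7. Pilot goes to Station Beta with sample H and sample J.  [Station Alpha: sample M | Station Beta: sample D, sample E, sample H, sample J, sample Q]
8. Pilot goes back to Station Alpha with sample D.  [Station Alpha: sample D, sample M | Station Beta: sample E, sample H, sample J, sample Q]
9. Pilot goes to Station Beta with sample D and sample M.  [Station Alpha: — | Station Beta: sample D, sample E, sample H, sample J, sample M, sample Q]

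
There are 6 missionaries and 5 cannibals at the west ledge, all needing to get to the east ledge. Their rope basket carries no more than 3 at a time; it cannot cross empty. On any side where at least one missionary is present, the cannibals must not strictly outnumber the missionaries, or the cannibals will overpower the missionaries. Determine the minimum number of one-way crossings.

Counting alone: each trip to the east ledge takes at most 3 across and each return brings at least 1 back, so after t trips out (and t−1 returns) at most 3t − (t−1) of the 11 are across; that first reaches 11 at t = 5, so at least 9 crossings are needed.
The plan below uses exactly 9 crossings, so it is optimal:
1. 3 cannibals → the east ledge.  (the west ledge: 6M 2C; the east ledge: 0M 3C)
2. 1 cannibal ← the west ledge.  (the west ledge: 6M 3C; the east ledge: 0M 2C)
3. 3 missionaries → the east ledge.  (the west ledge: 3M 3C; the east ledge: 3M 2C)
4. 1 missionary ← the west ledge.  (the west ledge: 4M 3C; the east ledge: 2M 2C)
5. 2 missionaries and 1 cannibal → the east ledge.  (the west ledge: 2M 2C; the east ledge: 4M 3C)
6. 1 missionary ← the west ledge.  (the west ledge: 3M 2C; the east ledge: 3M 3C)
7. 2 missionaries and 1 cannibal → the east ledge.  (the west ledge: 1M 1C; the east ledge: 5M 4C)
8. 1 missionary ← the west ledge.  (the west ledge: 2M 1C; the east ledge: 4M 4C)
9. 2 missionaries and 1 cannibal → the east ledge.  (the west ledge: 0M 0C; the east ledge: 6M 5C)

9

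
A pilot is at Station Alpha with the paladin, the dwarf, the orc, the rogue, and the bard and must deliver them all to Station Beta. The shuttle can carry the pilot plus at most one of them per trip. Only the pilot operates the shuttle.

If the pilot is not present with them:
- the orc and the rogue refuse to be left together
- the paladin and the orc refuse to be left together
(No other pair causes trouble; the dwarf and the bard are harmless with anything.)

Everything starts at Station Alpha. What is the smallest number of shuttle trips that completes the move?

11

Counting alone: the pilot can take at most 1 across per trip to Station Beta, so moving all 5 needs at least 5 loaded trips out, with a return between consecutive ones — at least 9 crossings.
The safety rule pushes this higher. Following every safe sequence of crossings, the most of the 5 that can be at Station Beta as the shuttle arrives there on crossing 9 is 4 — never all 5.
So no plan with fewer than 11 crossings exists, and this one achieves 11:
1. Pilot goes to Station Beta with the orc.  [Station Alpha: the bard, the dwarf, the paladin, the rogue | Station Beta: the orc]
2. Pilot goes back to Station Alpha alone.  [Station Alpha: the bard, the dwarf, the paladin, the rogue | Station Beta: the orc]
3. Pilot goes to Station Beta with the paladin.  [Station Alpha: the bard, the dwarf, the rogue | Station Beta: the orc, the paladin]
4. Pilot goes back to Station Alpha with the orc.  [Station Alpha: the bard, the dwarf, the orc, the rogue | Station Beta: the paladin]
5. Pilot goes to Station Beta with the rogue.  [Station Alpha: the bard, the dwarf, the orc | Station Beta: the paladin, the rogue]
6. Pilot goes back to Station Alpha alone.  [Station Alpha: the bard, the dwarf, the orc | Station Beta: the paladin, the rogue]
7. Pilot goes to Station Beta with the dwarf.  [Station Alpha: the bard, the orc | Station Beta: the dwarf, the paladin, the rogue]
8. Pilot goes back to Station Alpha alone.  [Station Alpha: the bard, the orc | Station Beta: the dwarf, the paladin, the rogue]
9. Pilot goes to Station Beta with the bard.  [Station Alpha: the orc | Station Beta: the bard, the dwarf, the paladin, the rogue]
10. Pilot goes back to Station Alpha alone.  [Station Alpha: the orc | Station Beta: the bard, the dwarf, the paladin, the rogue]
11. Pilot goes to Station Beta with the orc.  [Station Alpha: — | Station Beta: the bard, the dwarf, the orc, the paladin, the rogue]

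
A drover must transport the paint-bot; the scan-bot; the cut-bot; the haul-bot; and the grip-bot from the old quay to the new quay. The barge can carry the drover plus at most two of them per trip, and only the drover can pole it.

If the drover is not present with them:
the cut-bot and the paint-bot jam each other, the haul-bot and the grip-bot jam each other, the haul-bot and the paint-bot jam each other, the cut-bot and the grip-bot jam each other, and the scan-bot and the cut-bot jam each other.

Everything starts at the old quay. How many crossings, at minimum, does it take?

7

Counting alone: the drover can take at most 2 across per trip to the new quay, so moving all 5 needs at least 3 loaded trips out, with a return between consecutive ones — at least 5 crossings.
The safety rule pushes this higher. Following every safe sequence of crossings, the most of the 5 that can be at the new quay as the barge arrives there on crossing 5 is 4 — never all 5.
So no plan with fewer than 7 crossings exists, and this one achieves 7:
1. Drover goes to the new quay with the cut-bot and the haul-bot.
2. Drover goes back to the old quay alone.
3. Drover goes to the new quay with the paint-bot.
4. Drover goes back to the old quay with the cut-bot and the haul-bot.
5. Drover goes to the new quay with the grip-bot and the scan-bot.
6. Drover goes back to the old quay alone.
7. Drover goes to the new quay with the cut-bot and the haul-bot.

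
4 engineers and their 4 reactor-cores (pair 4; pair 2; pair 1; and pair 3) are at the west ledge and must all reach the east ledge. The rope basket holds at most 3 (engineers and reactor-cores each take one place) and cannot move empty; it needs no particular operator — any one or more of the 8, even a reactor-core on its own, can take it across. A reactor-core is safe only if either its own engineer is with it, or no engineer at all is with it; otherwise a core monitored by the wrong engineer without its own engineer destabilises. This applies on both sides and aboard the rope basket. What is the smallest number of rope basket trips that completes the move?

9

Counting alone: each trip to the east ledge takes at most 3 across and each return brings at least 1 back, so after t trips out (and t−1 returns) at most 3t − (t−1) of the 8 are across; that first reaches 8 at t = 4, so at least 7 crossings are needed.
The safety rule pushes this higher. Following every safe sequence of crossings, the most of the 8 that can be at the east ledge as the rope basket arrives there on crossing 7 is 7 — never all 8.
So no plan with fewer than 9 crossings exists, and this one achieves 9:
1. engineer 4 and reactor-core 4 cross → the east ledge.
2. engineer 4 crosses ← the west ledge.
3. engineer 2, engineer 4, and reactor-core 2 cross → the east ledge.
4. engineer 4 and reactor-core 4 cross ← the west ledge.
5. engineer 1, engineer 3, and engineer 4 cross → the east ledge.
6. reactor-core 2 crosses ← the west ledge.
7. reactor-core 2 and reactor-core 4 cross → the east ledge.
8. reactor-core 4 crosses ← the west ledge.
9. reactor-core 1, reactor-core 3, and reactor-core 4 cross → the east ledge.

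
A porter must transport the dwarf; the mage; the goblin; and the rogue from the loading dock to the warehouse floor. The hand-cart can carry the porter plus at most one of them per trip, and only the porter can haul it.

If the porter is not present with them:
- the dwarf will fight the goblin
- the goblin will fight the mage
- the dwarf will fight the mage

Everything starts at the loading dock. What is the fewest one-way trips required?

Whatever the first load, the items left behind include a forbidden pair without the porter. No opening move is safe, so no plan exists.

impossible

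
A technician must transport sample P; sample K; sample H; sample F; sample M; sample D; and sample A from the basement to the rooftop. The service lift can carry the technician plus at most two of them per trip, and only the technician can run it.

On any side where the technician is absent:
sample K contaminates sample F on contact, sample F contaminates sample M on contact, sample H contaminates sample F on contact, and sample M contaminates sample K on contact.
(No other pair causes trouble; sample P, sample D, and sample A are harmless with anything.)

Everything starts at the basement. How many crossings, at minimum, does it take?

Counting alone: the technician can take at most 2 across per trip to the rooftop, so moving all 7 needs at least 4 loaded trips out, with a return between consecutive ones — at least 7 crossings.
The safety rule pushes this higher. Following every safe sequence of crossings, the most of the 7 that can be at the rooftop as the service lift arrives there on crossings 7, 9 is 5, 6 respectively — never all 7.
So no plan with fewer than 11 crossings exists, and this one achieves 11:
1. Technician goes to the rooftop with sample F and sample K.
2. Technician goes back to the basement with sample K.
3. Technician goes to the rooftop with sample K and sample P.
4. Technician goes back to the basement with sample K.
5. Technician goes to the rooftop with sample H and sample K.
6. Technician goes back to the basement with sample F.
7. Technician goes to the rooftop with sample D and sample F.
8. Technician goes back to the basement with sample F.
9. Technician goes to the rooftop with sample A and sample F.
10. Technician goes back to the basement with sample F.
11. Technician goes to the rooftop with sample F and sample M.

11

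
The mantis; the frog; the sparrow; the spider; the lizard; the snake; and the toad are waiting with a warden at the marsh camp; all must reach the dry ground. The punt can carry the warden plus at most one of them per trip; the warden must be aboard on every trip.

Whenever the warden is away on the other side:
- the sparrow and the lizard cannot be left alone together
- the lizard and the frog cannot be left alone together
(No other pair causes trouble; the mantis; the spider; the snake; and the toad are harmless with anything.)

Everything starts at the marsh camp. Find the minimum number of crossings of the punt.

15

Counting alone: the warden can take at most 1 across per trip to the dry ground, so moving all 7 needs at least 7 loaded trips out, with a return between consecutive ones — at least 13 crossings.
The safety rule pushes this higher. Following every safe sequence of crossings, the most of the 7 that can be at the dry ground as the punt arrives there on crossing 13 is 6 — never all 7.
So no plan with fewer than 15 crossings exists, and this one achieves 15:
1. Warden goes to the dry ground with the lizard.  [the marsh camp: the frog, the mantis, the snake, the sparrow, the spider, the toad | the dry ground: the lizard]
2. Warden goes back to the marsh camp alone.  [the marsh camp: the frog, the mantis, the snake, the sparrow, the spider, the toad | the dry ground: the lizard]
3. Warden goes to the dry ground with the mantis.  [the marsh camp: the frog, the snake, the sparrow, the spider, the toad | the dry ground: the lizard, the mantis]
4. Warden goes back to the marsh camp alone.  [the marsh camp: the frog, the snake, the sparrow, the spider, the toad | the dry ground: the lizard, the mantis]
5. Warden goes to the dry ground with the frog.  [the marsh camp: the snake, the sparrow, the spider, the toad | the dry ground: the frog, the lizard, the mantis]
6. Warden goes back to the marsh camp with the lizard.  [the marsh camp: the lizard, the snake, the sparrow, the spider, the toad | the dry ground: the frog, the mantis]
7. Warden goes to the dry ground with the sparrow.  [the marsh camp: the lizard, the snake, the spider, the toad | the dry ground: the frog, the mantis, the sparrow]
8. Warden goes back to the marsh camp alone.  [the marsh camp: the lizard, the snake, the spider, the toad | the dry ground: the frog, the mantis, the sparrow]
9. Warden goes to the dry ground with the spider.  [the marsh camp: the lizard, the snake, the toad | the dry ground: the frog, the mantis, the sparrow, the spider]
10. Warden goes back to the marsh camp alone.  [the marsh camp: the lizard, the snake, the toad | the dry ground: the frog, the mantis, the sparrow, the spider]
11. Warden goes to the dry ground with the snake.  [the marsh camp: the lizard, the toad | the dry ground: the frog, the mantis, the snake, the sparrow, the spider]
12. Warden goes back to the marsh camp alone.  [the marsh camp: the lizard, the toad | the dry ground: the frog, the mantis, the snake, the sparrow, the spider]
13. Warden goes to the dry ground with the toad.  [the marsh camp: the lizard | the dry ground: the frog, the mantis, the snake, the sparrow, the spider, the toad]
14. Warden goes back to the marsh camp alone.  [the marsh camp: the lizard | the dry ground: the frog, the mantis, the snake, the sparrow, the spider, the toad]
15. Warden goes to the dry ground with the lizard.  [the marsh camp: — | the dry ground: the frog, the lizard, the mantis, the snake, the sparrow, the spider, the toad]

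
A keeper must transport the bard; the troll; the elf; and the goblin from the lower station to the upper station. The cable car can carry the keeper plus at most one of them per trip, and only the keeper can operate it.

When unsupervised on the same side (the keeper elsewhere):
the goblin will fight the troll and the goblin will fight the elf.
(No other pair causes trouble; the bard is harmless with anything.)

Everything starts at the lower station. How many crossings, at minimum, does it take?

Counting alone: the keeper can take at most 1 across per trip to the upper station, so moving all 4 needs at least 4 loaded trips out, with a return between consecutive ones — at least 7 crossings.
The safety rule pushes this higher. Following every safe sequence of crossings, the most of the 4 that can be at the upper station as the cable car arrives there on crossing 7 is 3 — never all 4.
So no plan with fewer than 9 crossings exists, and this one achieves 9:
1. Keeper goes to the upper station with the goblin.  [the lower station: the bard, the elf, the troll | the upper station: the goblin]
2. Keeper goes back to the lower station alone.  [the lower station: the bard, the elf, the troll | the upper station: the goblin]
3. Keeper goes to the upper station with the bard.  [the lower station: the elf, the troll | the upper station: the bard, the goblin]
4. Keeper goes back to the lower station alone.  [the lower station: the elf, the troll | the upper station: the bard, the goblin]
5. Keeper goes to the upper station with the troll.  [the lower station: the elf | the upper station: the bard, the goblin, the troll]
6. Keeper goes back to the lower station with the goblin.  [the lower station: the elf, the goblin | the upper station: the bard, the troll]
7. Keeper goes to the upper station with the elf.  [the lower station: the goblin | the upper station: the bard, the elf, the troll]
8. Keeper goes back to the lower station alone.  [the lower station: the goblin | the upper station: the bard, the elf, the troll]
9. Keeper goes to the upper station with the goblin.  [the lower station: — | the upper station: the bard, the elf, the goblin, the troll]

9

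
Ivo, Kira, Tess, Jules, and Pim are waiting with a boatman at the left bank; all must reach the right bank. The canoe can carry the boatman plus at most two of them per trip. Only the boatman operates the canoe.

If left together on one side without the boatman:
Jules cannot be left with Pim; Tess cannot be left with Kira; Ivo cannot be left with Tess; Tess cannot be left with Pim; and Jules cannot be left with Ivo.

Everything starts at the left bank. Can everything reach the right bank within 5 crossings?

Counting alone: the boatman can take at most 2 across per trip to the right bank, so moving all 5 needs at least 3 loaded trips out, with a return between consecutive ones — at least 5 crossings.
The safety rule pushes this higher. Following every safe sequence of crossings, the most of the 5 that can be at the right bank as the canoe arrives there on crossing 5 is 4 — never all 5.
So the move cannot be finished within 5 crossings. (The shortest complete plan takes 7:)
1. Boatman goes to the right bank with Jules and Tess.
2. Boatman goes back to the left bank alone.
3. Boatman goes to the right bank with Ivo.
4. Boatman goes back to the left bank with Jules and Tess.
5. Boatman goes to the right bank with Kira and Pim.
6. Boatman goes back to the left bank alone.
7. Boatman goes to the right bank with Jules and Tess.

No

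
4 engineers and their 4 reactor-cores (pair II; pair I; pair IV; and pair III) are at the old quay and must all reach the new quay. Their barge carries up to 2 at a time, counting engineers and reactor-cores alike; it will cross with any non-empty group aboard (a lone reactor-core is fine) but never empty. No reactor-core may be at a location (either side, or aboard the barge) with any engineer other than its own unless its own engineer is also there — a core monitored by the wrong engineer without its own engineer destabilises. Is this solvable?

No

Following every safe sequence of crossings from the start, the most of the 8 that can be at the new quay as the barge arrives there on crossings 1, 3, 5 is 2, 3, 4 respectively; the best ever achieved is 4 of 8.
From crossing 7 on, no configuration arises that was not already reachable earlier: only 44 distinct safe configurations (who is on which side, and where the barge is) can ever be reached, none of them has everyone across, and every continuation just revisits them. So no valid plan exists.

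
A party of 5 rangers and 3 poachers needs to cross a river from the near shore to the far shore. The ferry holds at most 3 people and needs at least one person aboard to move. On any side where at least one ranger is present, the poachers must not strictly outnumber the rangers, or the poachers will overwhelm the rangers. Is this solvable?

1. 2 poachers → the far shore.  (the near shore: 5R 1P; the far shore: 0R 2P)
2. 1 poacher ← the near shore.  (the near shore: 5R 2P; the far shore: 0R 1P)
3. 2 rangers and 1 poacher → the far shore.  (the near shore: 3R 1P; the far shore: 2R 2P)
4. 1 poacher ← the near shore.  (the near shore: 3R 2P; the far shore: 2R 1P)
5. 1 ranger and 2 poachers → the far shore.  (the near shore: 2R 0P; the far shore: 3R 3P)
6. 1 poacher ← the near shore.  (the near shore: 2R 1P; the far shore: 3R 2P)
7. 2 rangers and 1 poacher → the far shore.  (the near shore: 0R 0P; the far shore: 5R 3P)

Yes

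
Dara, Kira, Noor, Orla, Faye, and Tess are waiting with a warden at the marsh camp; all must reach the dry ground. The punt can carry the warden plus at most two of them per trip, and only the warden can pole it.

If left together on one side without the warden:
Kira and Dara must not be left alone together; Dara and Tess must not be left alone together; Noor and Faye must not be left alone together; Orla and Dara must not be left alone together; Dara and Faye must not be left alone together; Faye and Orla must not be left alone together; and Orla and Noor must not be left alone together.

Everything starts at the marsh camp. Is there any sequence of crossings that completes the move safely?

No

Whatever the first load, the items left behind include a forbidden pair without the warden. No opening move is safe, so no plan exists.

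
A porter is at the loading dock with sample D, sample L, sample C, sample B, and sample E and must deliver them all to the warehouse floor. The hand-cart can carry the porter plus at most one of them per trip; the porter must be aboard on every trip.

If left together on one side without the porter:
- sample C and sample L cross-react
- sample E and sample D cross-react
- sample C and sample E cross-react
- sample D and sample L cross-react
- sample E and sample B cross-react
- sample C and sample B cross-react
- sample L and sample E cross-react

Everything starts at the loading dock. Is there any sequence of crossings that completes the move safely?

No

Whatever the first load, the items left behind include a forbidden pair without the porter. No opening move is safe, so no plan exists.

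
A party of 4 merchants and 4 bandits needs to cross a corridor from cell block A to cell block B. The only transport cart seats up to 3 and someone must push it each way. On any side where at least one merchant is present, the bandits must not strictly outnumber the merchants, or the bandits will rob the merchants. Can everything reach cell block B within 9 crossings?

Yes — this plan uses 9 crossings (≤ 9):
1. 2 bandits → cell block B.  (cell block A: 4M 2B; cell block B: 0M 2B)
2. 1 bandit ← cell block A.  (cell block A: 4M 3B; cell block B: 0M 1B)
3. 3 bandits → cell block B.  (cell block A: 4M 0B; cell block B: 0M 4B)
4. 1 bandit ← cell block A.  (cell block A: 4M 1B; cell block B: 0M 3B)
5. 3 merchants → cell block B.  (cell block A: 1M 1B; cell block B: 3M 3B)
6. 1 merchant and 1 bandit ← cell block A.  (cell block A: 2M 2B; cell block B: 2M 2B)
7. 2 merchants → cell block B.  (cell block A: 0M 2B; cell block B: 4M 2B)
8. 1 bandit ← cell block A.  (cell block A: 0M 3B; cell block B: 4M 1B)
9. 3 bandits → cell block B.  (cell block A: 0M 0B; cell block B: 4M 4B)

Yes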